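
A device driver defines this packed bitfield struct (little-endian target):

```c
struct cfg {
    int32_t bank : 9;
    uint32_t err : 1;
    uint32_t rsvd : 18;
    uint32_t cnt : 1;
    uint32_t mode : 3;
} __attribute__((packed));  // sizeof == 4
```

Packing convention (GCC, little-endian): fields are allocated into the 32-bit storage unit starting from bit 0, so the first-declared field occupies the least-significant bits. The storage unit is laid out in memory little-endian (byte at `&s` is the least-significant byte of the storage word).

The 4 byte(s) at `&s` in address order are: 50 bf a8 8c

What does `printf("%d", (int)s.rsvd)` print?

[0]=0x50 [1]=0xbf [2]=0xa8 [3]=0x8c (little-endian) → word 0x8ca8bf50
bank:9 @ bit 0 → (0x8ca8bf50>>0)&0x1ff = 0x150
err:1 @ bit 9 → (0x8ca8bf50>>9)&0x1 = 0x1
rsvd:18 @ bit 10 → (0x8ca8bf50>>10)&0x3ffff = 0x32a2f  ←
cnt:1 @ bit 28 → (0x8ca8bf50>>28)&0x1 = 0x0
mode:3 @ bit 29 → (0x8ca8bf50>>29)&0x7 = 0x4

207407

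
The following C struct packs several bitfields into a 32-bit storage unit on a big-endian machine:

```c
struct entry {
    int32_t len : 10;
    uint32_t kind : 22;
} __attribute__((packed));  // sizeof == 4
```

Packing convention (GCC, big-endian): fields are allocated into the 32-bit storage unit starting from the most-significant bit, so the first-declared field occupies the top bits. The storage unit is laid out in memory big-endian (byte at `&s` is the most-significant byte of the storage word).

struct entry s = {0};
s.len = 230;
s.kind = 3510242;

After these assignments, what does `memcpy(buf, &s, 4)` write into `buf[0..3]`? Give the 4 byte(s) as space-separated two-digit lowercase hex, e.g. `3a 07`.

len:10 = 230 → 0xe6 << 22 → word 0x39800000
kind:22 = 3510242 → 0x358fe2 << 0 → word 0x39b58fe2
word = 0x39b58fe2 → big-endian bytes:
  [0]=0x39  [1]=0xb5  [2]=0x8f  [3]=0xe2

39 b5 8f e2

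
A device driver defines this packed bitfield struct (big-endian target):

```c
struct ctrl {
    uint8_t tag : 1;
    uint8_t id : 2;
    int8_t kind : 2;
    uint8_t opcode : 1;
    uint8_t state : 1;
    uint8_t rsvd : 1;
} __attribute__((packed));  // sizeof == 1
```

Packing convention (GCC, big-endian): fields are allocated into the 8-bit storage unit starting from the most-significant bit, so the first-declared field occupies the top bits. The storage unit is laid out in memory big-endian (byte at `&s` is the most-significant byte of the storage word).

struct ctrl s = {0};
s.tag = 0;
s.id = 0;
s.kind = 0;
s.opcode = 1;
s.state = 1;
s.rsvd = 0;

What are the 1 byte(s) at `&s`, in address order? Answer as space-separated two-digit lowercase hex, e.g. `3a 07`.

[7+:1] tag=0 & 0x1 = 0x0; word=0x00
[5+:2] id=0 & 0x3 = 0x0; word=0x00
[3+:2] kind=0 & 0x3 = 0x0; word=0x00
[2+:1] opcode=1 & 0x1 = 0x1; word=0x04
[1+:1] state=1 & 0x1 = 0x1; word=0x06
[0+:1] rsvd=0 & 0x1 = 0x0; word=0x06
word = 0x06 → big-endian bytes:
  [0]=0x06

06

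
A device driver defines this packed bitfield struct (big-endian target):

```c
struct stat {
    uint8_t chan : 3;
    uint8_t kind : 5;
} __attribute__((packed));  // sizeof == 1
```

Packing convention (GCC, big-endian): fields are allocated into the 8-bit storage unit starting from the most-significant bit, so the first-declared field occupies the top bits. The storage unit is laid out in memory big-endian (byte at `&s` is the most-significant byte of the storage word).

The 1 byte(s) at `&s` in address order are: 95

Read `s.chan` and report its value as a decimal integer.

[0]=0x95 (big-endian) → word 0x95
chan:3 @ bit 5 → (0x95>>5)&0x7 = 0x4  ←
kind:5 @ bit 0 → (0x95>>0)&0x1f = 0x15

4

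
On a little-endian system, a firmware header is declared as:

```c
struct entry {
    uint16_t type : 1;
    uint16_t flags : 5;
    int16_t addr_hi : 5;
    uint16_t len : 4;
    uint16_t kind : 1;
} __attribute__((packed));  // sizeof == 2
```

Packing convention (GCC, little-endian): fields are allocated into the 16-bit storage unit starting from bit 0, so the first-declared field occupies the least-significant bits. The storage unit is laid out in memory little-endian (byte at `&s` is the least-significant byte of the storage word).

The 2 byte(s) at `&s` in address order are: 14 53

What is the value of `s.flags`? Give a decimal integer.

10

[0]=0x14 [1]=0x53 (little-endian) → word 0x5314
type [0+:1] = (word>>0) & 0x1 = 0
flags [1+:5] = (word>>1) & 0x1f = 10  ←
addr_hi [6+:5] = (word>>6) & 0x1f = 12
len [11+:4] = (word>>11) & 0xf = 10
kind [15+:1] = (word>>15) & 0x1 = 0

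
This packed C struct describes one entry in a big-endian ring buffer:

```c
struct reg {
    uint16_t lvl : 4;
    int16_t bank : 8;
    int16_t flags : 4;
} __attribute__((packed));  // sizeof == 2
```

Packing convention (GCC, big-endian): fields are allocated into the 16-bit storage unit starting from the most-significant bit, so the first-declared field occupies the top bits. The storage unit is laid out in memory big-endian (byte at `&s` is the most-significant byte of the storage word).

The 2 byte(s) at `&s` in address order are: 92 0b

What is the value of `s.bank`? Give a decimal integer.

32

[0]=0x92 [1]=0x0b (big-endian) → word 0x920b
lvl:4 @ bit 12 → (0x920b>>12)&0xf = 0x9
bank:8 @ bit 4 → (0x920b>>4)&0xff = 0x20  ←
flags:4 @ bit 0 → (0x920b>>0)&0xf = 0xb
bank signed 8b, MSB=0: value = 32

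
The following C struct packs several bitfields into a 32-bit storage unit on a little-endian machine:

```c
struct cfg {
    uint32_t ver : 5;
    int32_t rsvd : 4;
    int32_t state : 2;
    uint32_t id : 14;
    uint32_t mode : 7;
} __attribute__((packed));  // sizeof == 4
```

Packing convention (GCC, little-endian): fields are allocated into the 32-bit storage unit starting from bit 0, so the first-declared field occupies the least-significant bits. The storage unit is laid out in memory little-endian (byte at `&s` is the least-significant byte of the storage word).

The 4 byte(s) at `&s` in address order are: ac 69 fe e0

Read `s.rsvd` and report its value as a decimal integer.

[0]=0xac [1]=0x69 [2]=0xfe [3]=0xe0 (little-endian) → word 0xe0fe69ac
ver:5 @ bit 0 → (0xe0fe69ac>>0)&0x1f = 0xc
rsvd:4 @ bit 5 → (0xe0fe69ac>>5)&0xf = 0xd  ←
state:2 @ bit 9 → (0xe0fe69ac>>9)&0x3 = 0x0
id:14 @ bit 11 → (0xe0fe69ac>>11)&0x3fff = 0x1fcd
mode:7 @ bit 25 → (0xe0fe69ac>>25)&0x7f = 0x70
rsvd signed 4b, MSB=1: 13 - 16 = -3

-3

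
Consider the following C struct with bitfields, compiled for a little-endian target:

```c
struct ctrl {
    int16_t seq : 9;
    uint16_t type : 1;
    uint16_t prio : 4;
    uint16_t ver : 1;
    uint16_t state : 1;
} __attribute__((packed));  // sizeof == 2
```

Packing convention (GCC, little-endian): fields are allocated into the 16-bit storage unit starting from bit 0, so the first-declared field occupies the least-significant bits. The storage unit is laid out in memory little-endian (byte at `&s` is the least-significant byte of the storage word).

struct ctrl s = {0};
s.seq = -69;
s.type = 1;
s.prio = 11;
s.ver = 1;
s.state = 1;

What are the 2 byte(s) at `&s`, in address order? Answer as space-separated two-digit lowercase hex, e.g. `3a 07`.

bb ef

[0+:9] seq=-69 & 0x1ff = 0x1bb; word=0x01bb
[9+:1] type=1 & 0x1 = 0x1; word=0x03bb
[10+:4] prio=11 & 0xf = 0xb; word=0x2fbb
[14+:1] ver=1 & 0x1 = 0x1; word=0x6fbb
[15+:1] state=1 & 0x1 = 0x1; word=0xefbb
word = 0xefbb → little-endian bytes:
  [0]=0xbb  [1]=0xef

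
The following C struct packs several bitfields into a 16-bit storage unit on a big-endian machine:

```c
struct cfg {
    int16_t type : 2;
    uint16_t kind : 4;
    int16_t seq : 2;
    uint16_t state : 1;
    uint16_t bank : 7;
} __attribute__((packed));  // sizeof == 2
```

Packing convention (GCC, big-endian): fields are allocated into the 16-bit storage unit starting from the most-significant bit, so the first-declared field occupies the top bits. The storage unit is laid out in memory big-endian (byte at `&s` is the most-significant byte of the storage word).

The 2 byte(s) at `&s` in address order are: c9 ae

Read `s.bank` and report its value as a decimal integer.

46

[0]=0xc9 [1]=0xae (big-endian) → word 0xc9ae
type [14+:2] = (word>>14) & 0x3 = 3
kind [10+:4] = (word>>10) & 0xf = 2
seq [8+:2] = (word>>8) & 0x3 = 1
state [7+:1] = (word>>7) & 0x1 = 1
bank [0+:7] = (word>>0) & 0x7f = 46  ←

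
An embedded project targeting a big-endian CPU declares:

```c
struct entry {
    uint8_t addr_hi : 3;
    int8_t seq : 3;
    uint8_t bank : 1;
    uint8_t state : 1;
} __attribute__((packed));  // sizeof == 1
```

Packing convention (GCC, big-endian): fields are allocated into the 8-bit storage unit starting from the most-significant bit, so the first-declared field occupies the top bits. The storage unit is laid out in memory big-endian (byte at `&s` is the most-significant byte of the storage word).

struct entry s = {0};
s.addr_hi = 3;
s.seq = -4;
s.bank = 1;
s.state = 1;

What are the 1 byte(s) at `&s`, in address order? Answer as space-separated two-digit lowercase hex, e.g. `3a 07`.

73

addr_hi:3 = 3 → 0x3 << 5 → word 0x60
seq:3 = -4 → 0x4 << 2 → word 0x70
bank:1 = 1 → 0x1 << 1 → word 0x72
state:1 = 1 → 0x1 << 0 → word 0x73
word = 0x73 → big-endian bytes:
  [0]=0x73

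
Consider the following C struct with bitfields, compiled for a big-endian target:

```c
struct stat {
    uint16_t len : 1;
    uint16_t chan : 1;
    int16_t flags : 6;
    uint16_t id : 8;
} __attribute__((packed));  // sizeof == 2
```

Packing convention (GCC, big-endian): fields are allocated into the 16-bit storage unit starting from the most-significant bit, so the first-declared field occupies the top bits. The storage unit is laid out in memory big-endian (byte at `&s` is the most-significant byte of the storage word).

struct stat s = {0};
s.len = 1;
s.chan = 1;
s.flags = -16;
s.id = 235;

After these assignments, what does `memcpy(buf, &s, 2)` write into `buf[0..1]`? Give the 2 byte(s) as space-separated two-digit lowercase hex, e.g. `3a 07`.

f0 eb

len:1 = 1 → 0x1 << 15 → word 0x8000
chan:1 = 1 → 0x1 << 14 → word 0xc000
flags:6 = -16 → 0x30 << 8 → word 0xf000
id:8 = 235 → 0xeb << 0 → word 0xf0eb
word = 0xf0eb → big-endian bytes:
  [0]=0xf0  [1]=0xeb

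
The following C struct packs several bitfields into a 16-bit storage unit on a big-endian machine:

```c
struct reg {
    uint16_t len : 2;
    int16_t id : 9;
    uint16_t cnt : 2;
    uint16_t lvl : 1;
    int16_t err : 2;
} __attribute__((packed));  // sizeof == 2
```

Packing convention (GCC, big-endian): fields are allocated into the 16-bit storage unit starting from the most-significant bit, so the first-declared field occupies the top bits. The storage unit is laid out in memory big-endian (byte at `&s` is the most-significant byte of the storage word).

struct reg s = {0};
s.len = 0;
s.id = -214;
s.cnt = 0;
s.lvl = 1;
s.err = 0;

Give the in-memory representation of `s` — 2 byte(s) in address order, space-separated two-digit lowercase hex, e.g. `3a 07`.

25 44

len (2b) val=0 bits=0x0 at bit 14: 0x0000
id (9b) val=-214 bits=0x12a at bit 5: 0x2540
cnt (2b) val=0 bits=0x0 at bit 3: 0x2540
lvl (1b) val=1 bits=0x1 at bit 2: 0x2544
err (2b) val=0 bits=0x0 at bit 0: 0x2544
word = 0x2544 → big-endian bytes:
  [0]=0x25  [1]=0x44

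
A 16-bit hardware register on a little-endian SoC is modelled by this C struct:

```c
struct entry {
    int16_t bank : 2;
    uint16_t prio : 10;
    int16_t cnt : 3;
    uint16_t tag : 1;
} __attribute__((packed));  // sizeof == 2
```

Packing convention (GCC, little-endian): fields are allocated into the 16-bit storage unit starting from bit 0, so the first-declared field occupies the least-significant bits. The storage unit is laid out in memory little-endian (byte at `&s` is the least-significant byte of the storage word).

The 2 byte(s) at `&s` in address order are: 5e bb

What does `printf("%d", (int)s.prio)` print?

[0]=0x5e [1]=0xbb (little-endian) → word 0xbb5e
bank [0+:2] = (word>>0) & 0x3 = 2
prio [2+:10] = (word>>2) & 0x3ff = 727  ←
cnt [12+:3] = (word>>12) & 0x7 = 3
tag [15+:1] = (word>>15) & 0x1 = 1

727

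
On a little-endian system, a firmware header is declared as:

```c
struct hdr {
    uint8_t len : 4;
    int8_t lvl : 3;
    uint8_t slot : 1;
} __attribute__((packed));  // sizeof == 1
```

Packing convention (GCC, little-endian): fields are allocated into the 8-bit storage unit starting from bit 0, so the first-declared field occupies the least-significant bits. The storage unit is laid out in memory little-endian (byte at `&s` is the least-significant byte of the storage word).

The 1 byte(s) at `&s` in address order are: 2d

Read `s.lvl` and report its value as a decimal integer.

2

[0]=0x2d (little-endian) → word 0x2d
len:4 @ bit 0 → (0x2d>>0)&0xf = 0xd
lvl:3 @ bit 4 → (0x2d>>4)&0x7 = 0x2  ←
slot:1 @ bit 7 → (0x2d>>7)&0x1 = 0x0
lvl signed 3b, MSB=0: value = 2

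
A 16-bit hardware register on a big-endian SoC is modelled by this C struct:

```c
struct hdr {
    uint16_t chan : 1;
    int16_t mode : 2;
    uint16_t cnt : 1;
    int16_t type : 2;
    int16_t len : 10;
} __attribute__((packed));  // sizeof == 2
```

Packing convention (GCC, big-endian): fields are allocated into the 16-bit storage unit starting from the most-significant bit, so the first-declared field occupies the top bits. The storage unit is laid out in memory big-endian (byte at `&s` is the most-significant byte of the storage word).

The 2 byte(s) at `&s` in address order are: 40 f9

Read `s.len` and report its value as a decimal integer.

[0]=0x40 [1]=0xf9 (big-endian) → word 0x40f9
chan [15+:1] = (word>>15) & 0x1 = 0
mode [13+:2] = (word>>13) & 0x3 = 2
cnt [12+:1] = (word>>12) & 0x1 = 0
type [10+:2] = (word>>10) & 0x3 = 0
len [0+:10] = (word>>0) & 0x3ff = 249  ←
len signed 10b, MSB=0: value = 249

249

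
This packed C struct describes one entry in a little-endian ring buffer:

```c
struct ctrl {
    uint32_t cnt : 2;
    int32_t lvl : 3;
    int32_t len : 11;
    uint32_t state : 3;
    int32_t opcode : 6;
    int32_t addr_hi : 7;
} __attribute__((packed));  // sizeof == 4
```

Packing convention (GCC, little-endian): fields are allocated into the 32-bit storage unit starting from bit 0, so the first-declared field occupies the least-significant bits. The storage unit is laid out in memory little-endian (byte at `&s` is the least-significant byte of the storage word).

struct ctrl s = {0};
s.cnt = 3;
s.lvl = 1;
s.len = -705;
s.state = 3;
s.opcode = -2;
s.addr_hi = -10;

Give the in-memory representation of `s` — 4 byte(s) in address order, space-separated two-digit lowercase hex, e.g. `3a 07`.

cnt:2 = 3 → 0x3 << 0 → word 0x00000003
lvl:3 = 1 → 0x1 << 2 → word 0x00000007
len:11 = -705 → 0x53f << 5 → word 0x0000a7e7
state:3 = 3 → 0x3 << 16 → word 0x0003a7e7
opcode:6 = -2 → 0x3e << 19 → word 0x01f3a7e7
addr_hi:7 = -10 → 0x76 << 25 → word 0xedf3a7e7
word = 0xedf3a7e7 → little-endian bytes:
  [0]=0xe7  [1]=0xa7  [2]=0xf3  [3]=0xed

e7 a7 f3 ed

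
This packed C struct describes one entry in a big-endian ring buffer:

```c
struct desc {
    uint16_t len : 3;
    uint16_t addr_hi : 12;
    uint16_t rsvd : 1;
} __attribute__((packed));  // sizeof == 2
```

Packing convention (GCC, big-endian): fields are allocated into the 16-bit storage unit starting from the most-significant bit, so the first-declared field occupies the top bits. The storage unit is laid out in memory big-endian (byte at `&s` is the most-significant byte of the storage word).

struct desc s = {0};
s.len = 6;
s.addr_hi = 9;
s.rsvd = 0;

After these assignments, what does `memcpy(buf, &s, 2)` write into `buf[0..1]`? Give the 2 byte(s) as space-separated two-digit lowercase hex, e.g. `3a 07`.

c0 12

len:3 = 6 → 0x6 << 13 → word 0xc000
addr_hi:12 = 9 → 0x9 << 1 → word 0xc012
rsvd:1 = 0 → 0x0 << 0 → word 0xc012
word = 0xc012 → big-endian bytes:
  [0]=0xc0  [1]=0x12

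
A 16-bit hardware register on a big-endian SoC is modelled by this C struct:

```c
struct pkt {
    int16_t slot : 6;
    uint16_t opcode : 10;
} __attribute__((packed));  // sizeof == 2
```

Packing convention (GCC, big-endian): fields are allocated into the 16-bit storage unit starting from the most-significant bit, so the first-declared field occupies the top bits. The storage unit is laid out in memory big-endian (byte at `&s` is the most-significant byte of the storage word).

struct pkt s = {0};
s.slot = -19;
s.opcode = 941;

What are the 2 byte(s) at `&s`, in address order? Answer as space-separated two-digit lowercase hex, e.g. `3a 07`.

[10+:6] slot=-19 & 0x3f = 0x2d; word=0xb400
[0+:10] opcode=941 & 0x3ff = 0x3ad; word=0xb7ad
word = 0xb7ad → big-endian bytes:
  [0]=0xb7  [1]=0xad

b7 ad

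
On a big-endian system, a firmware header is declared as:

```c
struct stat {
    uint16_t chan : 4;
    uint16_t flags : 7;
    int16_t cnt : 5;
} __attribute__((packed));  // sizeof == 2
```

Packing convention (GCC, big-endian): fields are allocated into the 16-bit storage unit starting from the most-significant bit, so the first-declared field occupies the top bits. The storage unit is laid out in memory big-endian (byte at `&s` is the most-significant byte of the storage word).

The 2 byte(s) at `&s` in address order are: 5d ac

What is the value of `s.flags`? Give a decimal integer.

109

[0]=0x5d [1]=0xac (big-endian) → word 0x5dac
chan [12+:4] = (word>>12) & 0xf = 5
flags [5+:7] = (word>>5) & 0x7f = 109  ←
cnt [0+:5] = (word>>0) & 0x1f = 12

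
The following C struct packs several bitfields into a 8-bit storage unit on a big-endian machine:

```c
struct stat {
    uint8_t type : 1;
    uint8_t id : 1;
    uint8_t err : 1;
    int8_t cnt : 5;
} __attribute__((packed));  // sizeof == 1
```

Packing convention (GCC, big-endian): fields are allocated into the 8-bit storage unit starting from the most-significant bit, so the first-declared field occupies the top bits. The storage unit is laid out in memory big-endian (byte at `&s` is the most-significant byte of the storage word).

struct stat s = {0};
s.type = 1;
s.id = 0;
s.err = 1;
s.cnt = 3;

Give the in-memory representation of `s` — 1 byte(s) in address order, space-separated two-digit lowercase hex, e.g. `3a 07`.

type (1b) val=1 bits=0x1 at bit 7: 0x80
id (1b) val=0 bits=0x0 at bit 6: 0x80
err (1b) val=1 bits=0x1 at bit 5: 0xa0
cnt (5b) val=3 bits=0x3 at bit 0: 0xa3
word = 0xa3 → big-endian bytes:
  [0]=0xa3

a3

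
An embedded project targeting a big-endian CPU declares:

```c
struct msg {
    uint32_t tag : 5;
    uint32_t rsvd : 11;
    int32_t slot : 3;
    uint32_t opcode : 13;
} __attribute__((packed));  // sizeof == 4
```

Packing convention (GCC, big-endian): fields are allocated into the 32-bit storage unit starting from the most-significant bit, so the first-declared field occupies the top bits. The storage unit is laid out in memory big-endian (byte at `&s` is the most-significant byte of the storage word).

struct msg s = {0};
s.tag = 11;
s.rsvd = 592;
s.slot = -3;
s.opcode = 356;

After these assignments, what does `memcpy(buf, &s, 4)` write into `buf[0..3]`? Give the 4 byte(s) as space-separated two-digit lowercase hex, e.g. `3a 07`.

5a 50 a1 64

tag:5 = 11 → 0xb << 27 → word 0x58000000
rsvd:11 = 592 → 0x250 << 16 → word 0x5a500000
slot:3 = -3 → 0x5 << 13 → word 0x5a50a000
opcode:13 = 356 → 0x164 << 0 → word 0x5a50a164
word = 0x5a50a164 → big-endian bytes:
  [0]=0x5a  [1]=0x50  [2]=0xa1  [3]=0x64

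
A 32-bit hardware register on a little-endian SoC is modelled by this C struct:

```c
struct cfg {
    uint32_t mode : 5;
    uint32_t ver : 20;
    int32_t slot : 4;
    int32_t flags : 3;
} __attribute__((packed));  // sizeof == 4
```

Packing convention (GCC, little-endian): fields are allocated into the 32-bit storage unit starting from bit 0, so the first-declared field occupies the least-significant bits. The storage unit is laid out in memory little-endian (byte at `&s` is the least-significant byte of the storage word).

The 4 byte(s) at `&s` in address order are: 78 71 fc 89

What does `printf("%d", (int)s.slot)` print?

[0]=0x78 [1]=0x71 [2]=0xfc [3]=0x89 (little-endian) → word 0x89fc7178
mode [0+:5] = (word>>0) & 0x1f = 24
ver [5+:20] = (word>>5) & 0xfffff = 1041291
slot [25+:4] = (word>>25) & 0xf = 4  ←
flags [29+:3] = (word>>29) & 0x7 = 4
slot signed 4b, MSB=0: value = 4

4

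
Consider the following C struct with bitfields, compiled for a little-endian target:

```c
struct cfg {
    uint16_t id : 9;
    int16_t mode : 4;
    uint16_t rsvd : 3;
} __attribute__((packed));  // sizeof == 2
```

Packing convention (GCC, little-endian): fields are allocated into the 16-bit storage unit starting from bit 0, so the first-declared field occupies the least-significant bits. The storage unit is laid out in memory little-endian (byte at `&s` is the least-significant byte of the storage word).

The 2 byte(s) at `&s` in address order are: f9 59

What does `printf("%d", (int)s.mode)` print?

[0]=0xf9 [1]=0x59 (little-endian) → word 0x59f9
id:9 @ bit 0 → (0x59f9>>0)&0x1ff = 0x1f9
mode:4 @ bit 9 → (0x59f9>>9)&0xf = 0xc  ←
rsvd:3 @ bit 13 → (0x59f9>>13)&0x7 = 0x2
mode signed 4b, MSB=1: 12 - 16 = -4

-4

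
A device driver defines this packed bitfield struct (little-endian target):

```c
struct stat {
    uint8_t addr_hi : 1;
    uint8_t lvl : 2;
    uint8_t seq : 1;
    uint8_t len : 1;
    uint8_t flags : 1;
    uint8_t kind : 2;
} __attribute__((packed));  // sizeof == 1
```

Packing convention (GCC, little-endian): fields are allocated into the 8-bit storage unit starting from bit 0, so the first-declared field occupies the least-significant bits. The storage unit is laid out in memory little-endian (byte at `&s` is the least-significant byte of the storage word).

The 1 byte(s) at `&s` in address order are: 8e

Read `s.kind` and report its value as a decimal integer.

[0]=0x8e (little-endian) → word 0x8e
addr_hi [0+:1] = (word>>0) & 0x1 = 0
lvl [1+:2] = (word>>1) & 0x3 = 3
seq [3+:1] = (word>>3) & 0x1 = 1
len [4+:1] = (word>>4) & 0x1 = 0
flags [5+:1] = (word>>5) & 0x1 = 0
kind [6+:2] = (word>>6) & 0x3 = 2  ←

2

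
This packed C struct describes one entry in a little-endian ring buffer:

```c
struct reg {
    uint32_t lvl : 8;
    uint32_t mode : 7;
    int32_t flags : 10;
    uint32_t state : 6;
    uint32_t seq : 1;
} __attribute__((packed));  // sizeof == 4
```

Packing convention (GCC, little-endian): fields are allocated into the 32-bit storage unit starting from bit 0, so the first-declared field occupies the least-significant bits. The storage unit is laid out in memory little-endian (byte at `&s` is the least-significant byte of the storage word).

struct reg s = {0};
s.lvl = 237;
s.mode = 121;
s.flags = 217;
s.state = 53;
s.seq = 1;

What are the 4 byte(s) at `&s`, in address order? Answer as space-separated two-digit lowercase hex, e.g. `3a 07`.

lvl:8 = 237 → 0xed << 0 → word 0x000000ed
mode:7 = 121 → 0x79 << 8 → word 0x000079ed
flags:10 = 217 → 0xd9 << 15 → word 0x006cf9ed
state:6 = 53 → 0x35 << 25 → word 0x6a6cf9ed
seq:1 = 1 → 0x1 << 31 → word 0xea6cf9ed
word = 0xea6cf9ed → little-endian bytes:
  [0]=0xed  [1]=0xf9  [2]=0x6c  [3]=0xea

ed f9 6c ea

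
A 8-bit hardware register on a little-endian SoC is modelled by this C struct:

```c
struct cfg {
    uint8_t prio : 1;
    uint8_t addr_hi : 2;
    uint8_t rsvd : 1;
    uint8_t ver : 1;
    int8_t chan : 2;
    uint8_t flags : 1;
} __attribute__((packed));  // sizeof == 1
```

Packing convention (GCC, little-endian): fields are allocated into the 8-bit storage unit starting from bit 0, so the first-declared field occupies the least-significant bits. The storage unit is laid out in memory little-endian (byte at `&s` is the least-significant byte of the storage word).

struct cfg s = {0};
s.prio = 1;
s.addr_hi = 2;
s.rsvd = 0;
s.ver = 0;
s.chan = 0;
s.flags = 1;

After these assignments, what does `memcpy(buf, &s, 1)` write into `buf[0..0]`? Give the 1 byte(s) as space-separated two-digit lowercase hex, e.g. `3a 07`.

85

prio:1 = 1 → 0x1 << 0 → word 0x01
addr_hi:2 = 2 → 0x2 << 1 → word 0x05
rsvd:1 = 0 → 0x0 << 3 → word 0x05
ver:1 = 0 → 0x0 << 4 → word 0x05
chan:2 = 0 → 0x0 << 5 → word 0x05
flags:1 = 1 → 0x1 << 7 → word 0x85
word = 0x85 → little-endian bytes:
  [0]=0x85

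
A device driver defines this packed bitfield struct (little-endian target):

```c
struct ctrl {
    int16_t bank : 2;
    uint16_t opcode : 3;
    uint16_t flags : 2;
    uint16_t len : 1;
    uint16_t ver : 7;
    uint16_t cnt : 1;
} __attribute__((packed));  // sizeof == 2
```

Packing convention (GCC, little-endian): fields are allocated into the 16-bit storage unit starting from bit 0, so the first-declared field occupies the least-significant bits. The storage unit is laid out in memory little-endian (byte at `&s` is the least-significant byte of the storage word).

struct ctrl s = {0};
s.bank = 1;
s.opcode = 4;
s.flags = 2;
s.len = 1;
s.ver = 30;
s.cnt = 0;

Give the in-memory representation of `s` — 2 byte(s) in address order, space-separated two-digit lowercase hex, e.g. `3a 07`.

[0+:2] bank=1 & 0x3 = 0x1; word=0x0001
[2+:3] opcode=4 & 0x7 = 0x4; word=0x0011
[5+:2] flags=2 & 0x3 = 0x2; word=0x0051
[7+:1] len=1 & 0x1 = 0x1; word=0x00d1
[8+:7] ver=30 & 0x7f = 0x1e; word=0x1ed1
[15+:1] cnt=0 & 0x1 = 0x0; word=0x1ed1
word = 0x1ed1 → little-endian bytes:
  [0]=0xd1  [1]=0x1e

d1 1e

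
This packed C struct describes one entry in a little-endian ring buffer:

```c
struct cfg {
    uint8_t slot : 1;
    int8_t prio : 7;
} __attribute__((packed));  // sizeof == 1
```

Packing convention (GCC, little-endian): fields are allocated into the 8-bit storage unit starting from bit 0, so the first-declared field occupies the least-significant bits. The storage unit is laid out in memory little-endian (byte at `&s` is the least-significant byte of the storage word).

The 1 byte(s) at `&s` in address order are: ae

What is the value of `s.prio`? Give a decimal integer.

-41

[0]=0xae (little-endian) → word 0xae
slot [0+:1] = (word>>0) & 0x1 = 0
prio [1+:7] = (word>>1) & 0x7f = 87  ←
prio signed 7b, MSB=1: 87 - 128 = -41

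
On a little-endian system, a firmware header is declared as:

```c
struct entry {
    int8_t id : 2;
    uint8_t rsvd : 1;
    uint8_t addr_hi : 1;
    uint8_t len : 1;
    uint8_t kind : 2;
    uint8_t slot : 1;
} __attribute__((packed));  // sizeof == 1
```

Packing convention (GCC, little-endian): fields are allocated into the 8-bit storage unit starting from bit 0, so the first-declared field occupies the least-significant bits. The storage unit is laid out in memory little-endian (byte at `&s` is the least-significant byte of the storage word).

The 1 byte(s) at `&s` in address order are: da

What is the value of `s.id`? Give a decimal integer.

[0]=0xda (little-endian) → word 0xda
id:2 @ bit 0 → (0xda>>0)&0x3 = 0x2  ←
rsvd:1 @ bit 2 → (0xda>>2)&0x1 = 0x0
addr_hi:1 @ bit 3 → (0xda>>3)&0x1 = 0x1
len:1 @ bit 4 → (0xda>>4)&0x1 = 0x1
kind:2 @ bit 5 → (0xda>>5)&0x3 = 0x2
slot:1 @ bit 7 → (0xda>>7)&0x1 = 0x1
id signed 2b, MSB=1: 2 - 4 = -2

-2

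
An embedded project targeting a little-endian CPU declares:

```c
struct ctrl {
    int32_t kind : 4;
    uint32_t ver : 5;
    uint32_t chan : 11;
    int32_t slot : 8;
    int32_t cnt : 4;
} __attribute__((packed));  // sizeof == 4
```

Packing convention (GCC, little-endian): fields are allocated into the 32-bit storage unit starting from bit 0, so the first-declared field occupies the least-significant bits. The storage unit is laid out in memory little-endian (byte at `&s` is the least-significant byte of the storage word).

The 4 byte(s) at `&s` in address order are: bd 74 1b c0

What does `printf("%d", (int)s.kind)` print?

-3

[0]=0xbd [1]=0x74 [2]=0x1b [3]=0xc0 (little-endian) → word 0xc01b74bd
kind [0+:4] = (word>>0) & 0xf = 13  ←
ver [4+:5] = (word>>4) & 0x1f = 11
chan [9+:11] = (word>>9) & 0x7ff = 1466
slot [20+:8] = (word>>20) & 0xff = 1
cnt [28+:4] = (word>>28) & 0xf = 12
kind signed 4b, MSB=1: 13 - 16 = -3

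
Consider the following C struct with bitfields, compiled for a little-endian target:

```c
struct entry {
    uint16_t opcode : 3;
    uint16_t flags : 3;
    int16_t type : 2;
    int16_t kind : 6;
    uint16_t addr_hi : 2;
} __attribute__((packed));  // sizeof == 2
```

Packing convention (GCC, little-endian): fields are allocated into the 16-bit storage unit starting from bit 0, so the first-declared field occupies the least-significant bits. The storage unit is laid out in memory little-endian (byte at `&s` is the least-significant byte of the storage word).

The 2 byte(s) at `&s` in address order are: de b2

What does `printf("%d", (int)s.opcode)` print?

6

[0]=0xde [1]=0xb2 (little-endian) → word 0xb2de
opcode:3 @ bit 0 → (0xb2de>>0)&0x7 = 0x6  ←
flags:3 @ bit 3 → (0xb2de>>3)&0x7 = 0x3
type:2 @ bit 6 → (0xb2de>>6)&0x3 = 0x3
kind:6 @ bit 8 → (0xb2de>>8)&0x3f = 0x32
addr_hi:2 @ bit 14 → (0xb2de>>14)&0x3 = 0x2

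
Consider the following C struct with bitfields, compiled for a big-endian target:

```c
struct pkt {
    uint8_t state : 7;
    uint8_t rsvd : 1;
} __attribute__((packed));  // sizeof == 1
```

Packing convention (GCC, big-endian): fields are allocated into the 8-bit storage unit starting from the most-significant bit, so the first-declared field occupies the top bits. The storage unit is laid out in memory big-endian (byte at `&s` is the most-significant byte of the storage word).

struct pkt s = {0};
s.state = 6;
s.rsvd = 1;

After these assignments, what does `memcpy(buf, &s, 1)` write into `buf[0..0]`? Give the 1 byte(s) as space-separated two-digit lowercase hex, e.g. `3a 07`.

0d

state (7b) val=6 bits=0x6 at bit 1: 0x0c
rsvd (1b) val=1 bits=0x1 at bit 0: 0x0d
word = 0x0d → big-endian bytes:
  [0]=0x0d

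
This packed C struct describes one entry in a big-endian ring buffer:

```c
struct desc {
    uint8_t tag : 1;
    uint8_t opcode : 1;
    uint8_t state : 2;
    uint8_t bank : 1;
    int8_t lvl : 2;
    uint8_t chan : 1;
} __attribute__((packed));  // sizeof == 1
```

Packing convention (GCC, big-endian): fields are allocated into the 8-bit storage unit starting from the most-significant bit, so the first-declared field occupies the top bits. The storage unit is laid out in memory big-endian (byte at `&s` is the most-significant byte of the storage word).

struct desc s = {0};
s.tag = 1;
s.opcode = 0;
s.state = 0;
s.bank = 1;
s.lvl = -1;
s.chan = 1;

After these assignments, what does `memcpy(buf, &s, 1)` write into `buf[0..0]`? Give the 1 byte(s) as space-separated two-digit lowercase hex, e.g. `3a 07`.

8f

[7+:1] tag=1 & 0x1 = 0x1; word=0x80
[6+:1] opcode=0 & 0x1 = 0x0; word=0x80
[4+:2] state=0 & 0x3 = 0x0; word=0x80
[3+:1] bank=1 & 0x1 = 0x1; word=0x88
[1+:2] lvl=-1 & 0x3 = 0x3; word=0x8e
[0+:1] chan=1 & 0x1 = 0x1; word=0x8f
word = 0x8f → big-endian bytes:
  [0]=0x8f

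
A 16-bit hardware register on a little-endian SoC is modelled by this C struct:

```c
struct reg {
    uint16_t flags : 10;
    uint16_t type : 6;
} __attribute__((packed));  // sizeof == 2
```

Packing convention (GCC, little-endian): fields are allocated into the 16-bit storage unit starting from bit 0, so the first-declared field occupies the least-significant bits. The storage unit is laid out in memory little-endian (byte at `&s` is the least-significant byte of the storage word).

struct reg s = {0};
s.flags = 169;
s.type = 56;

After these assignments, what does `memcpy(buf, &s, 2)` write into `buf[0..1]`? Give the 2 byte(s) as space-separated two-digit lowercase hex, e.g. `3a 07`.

a9 e0

flags:10 = 169 → 0xa9 << 0 → word 0x00a9
type:6 = 56 → 0x38 << 10 → word 0xe0a9
word = 0xe0a9 → little-endian bytes:
  [0]=0xa9  [1]=0xe0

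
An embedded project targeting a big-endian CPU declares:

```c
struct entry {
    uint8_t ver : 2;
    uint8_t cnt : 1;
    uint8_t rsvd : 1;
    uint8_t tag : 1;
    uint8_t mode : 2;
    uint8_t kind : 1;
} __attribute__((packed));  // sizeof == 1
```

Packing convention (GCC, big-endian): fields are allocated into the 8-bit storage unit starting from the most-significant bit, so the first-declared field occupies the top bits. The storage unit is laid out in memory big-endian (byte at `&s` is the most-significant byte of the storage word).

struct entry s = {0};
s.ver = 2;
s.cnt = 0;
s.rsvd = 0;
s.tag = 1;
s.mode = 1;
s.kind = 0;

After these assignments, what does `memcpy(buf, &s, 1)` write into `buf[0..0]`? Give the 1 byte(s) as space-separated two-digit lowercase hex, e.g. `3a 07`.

8a

[6+:2] ver=2 & 0x3 = 0x2; word=0x80
[5+:1] cnt=0 & 0x1 = 0x0; word=0x80
[4+:1] rsvd=0 & 0x1 = 0x0; word=0x80
[3+:1] tag=1 & 0x1 = 0x1; word=0x88
[1+:2] mode=1 & 0x3 = 0x1; word=0x8a
[0+:1] kind=0 & 0x1 = 0x0; word=0x8a
word = 0x8a → big-endian bytes:
  [0]=0x8a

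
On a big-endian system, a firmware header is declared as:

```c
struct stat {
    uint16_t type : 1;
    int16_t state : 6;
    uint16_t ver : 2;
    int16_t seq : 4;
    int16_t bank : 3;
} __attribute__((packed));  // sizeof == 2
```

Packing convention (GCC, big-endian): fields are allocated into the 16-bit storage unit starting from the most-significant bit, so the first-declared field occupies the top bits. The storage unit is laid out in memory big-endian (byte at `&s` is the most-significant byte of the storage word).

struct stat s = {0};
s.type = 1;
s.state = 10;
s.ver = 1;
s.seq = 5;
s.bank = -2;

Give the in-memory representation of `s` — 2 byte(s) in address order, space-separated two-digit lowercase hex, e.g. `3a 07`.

94 ae

type:1 = 1 → 0x1 << 15 → word 0x8000
state:6 = 10 → 0xa << 9 → word 0x9400
ver:2 = 1 → 0x1 << 7 → word 0x9480
seq:4 = 5 → 0x5 << 3 → word 0x94a8
bank:3 = -2 → 0x6 << 0 → word 0x94ae
word = 0x94ae → big-endian bytes:
  [0]=0x94  [1]=0xae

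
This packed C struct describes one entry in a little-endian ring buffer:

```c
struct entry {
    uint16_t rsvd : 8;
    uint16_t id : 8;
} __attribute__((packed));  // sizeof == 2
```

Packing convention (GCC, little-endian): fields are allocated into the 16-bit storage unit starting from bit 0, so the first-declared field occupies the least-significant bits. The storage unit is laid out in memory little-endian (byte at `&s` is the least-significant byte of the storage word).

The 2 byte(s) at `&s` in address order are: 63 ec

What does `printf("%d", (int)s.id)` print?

[0]=0x63 [1]=0xec (little-endian) → word 0xec63
rsvd:8 @ bit 0 → (0xec63>>0)&0xff = 0x63
id:8 @ bit 8 → (0xec63>>8)&0xff = 0xec  ←

236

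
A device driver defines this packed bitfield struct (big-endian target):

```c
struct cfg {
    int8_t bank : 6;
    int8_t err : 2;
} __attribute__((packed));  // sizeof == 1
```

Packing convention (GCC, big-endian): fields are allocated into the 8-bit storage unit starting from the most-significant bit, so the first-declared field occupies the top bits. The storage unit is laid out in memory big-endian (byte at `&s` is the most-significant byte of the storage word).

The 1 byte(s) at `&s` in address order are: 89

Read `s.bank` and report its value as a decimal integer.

[0]=0x89 (big-endian) → word 0x89
bank:6 @ bit 2 → (0x89>>2)&0x3f = 0x22  ←
err:2 @ bit 0 → (0x89>>0)&0x3 = 0x1
bank signed 6b, MSB=1: 34 - 64 = -30

-30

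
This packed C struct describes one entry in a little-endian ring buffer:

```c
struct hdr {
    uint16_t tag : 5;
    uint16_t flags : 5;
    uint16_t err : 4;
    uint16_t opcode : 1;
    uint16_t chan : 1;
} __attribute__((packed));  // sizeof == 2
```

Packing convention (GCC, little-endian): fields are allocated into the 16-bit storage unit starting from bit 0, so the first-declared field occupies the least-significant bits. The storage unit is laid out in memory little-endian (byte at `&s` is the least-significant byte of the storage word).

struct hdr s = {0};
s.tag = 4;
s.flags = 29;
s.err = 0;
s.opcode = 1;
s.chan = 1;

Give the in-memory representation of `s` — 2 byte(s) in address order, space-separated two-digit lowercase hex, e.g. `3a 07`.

[0+:5] tag=4 & 0x1f = 0x4; word=0x0004
[5+:5] flags=29 & 0x1f = 0x1d; word=0x03a4
[10+:4] err=0 & 0xf = 0x0; word=0x03a4
[14+:1] opcode=1 & 0x1 = 0x1; word=0x43a4
[15+:1] chan=1 & 0x1 = 0x1; word=0xc3a4
word = 0xc3a4 → little-endian bytes:
  [0]=0xa4  [1]=0xc3

a4 c3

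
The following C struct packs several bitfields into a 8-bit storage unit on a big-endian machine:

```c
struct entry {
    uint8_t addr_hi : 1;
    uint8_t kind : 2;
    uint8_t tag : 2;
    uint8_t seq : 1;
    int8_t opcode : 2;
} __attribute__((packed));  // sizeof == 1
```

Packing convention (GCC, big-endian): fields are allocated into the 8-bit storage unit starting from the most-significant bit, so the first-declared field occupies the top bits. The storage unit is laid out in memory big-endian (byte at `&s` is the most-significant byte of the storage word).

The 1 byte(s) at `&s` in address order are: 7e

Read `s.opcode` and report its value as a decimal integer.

-2

[0]=0x7e (big-endian) → word 0x7e
addr_hi:1 @ bit 7 → (0x7e>>7)&0x1 = 0x0
kind:2 @ bit 5 → (0x7e>>5)&0x3 = 0x3
tag:2 @ bit 3 → (0x7e>>3)&0x3 = 0x3
seq:1 @ bit 2 → (0x7e>>2)&0x1 = 0x1
opcode:2 @ bit 0 → (0x7e>>0)&0x3 = 0x2  ←
opcode signed 2b, MSB=1: 2 - 4 = -2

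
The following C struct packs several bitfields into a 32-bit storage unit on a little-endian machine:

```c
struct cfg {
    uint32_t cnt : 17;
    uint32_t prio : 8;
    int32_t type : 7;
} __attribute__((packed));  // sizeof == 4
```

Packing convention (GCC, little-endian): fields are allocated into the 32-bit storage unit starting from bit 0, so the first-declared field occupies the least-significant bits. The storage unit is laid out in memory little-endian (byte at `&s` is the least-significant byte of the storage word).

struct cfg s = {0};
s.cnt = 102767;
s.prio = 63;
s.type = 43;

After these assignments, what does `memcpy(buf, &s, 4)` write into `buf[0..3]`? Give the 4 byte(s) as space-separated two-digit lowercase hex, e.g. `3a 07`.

cnt (17b) val=102767 bits=0x1916f at bit 0: 0x0001916f
prio (8b) val=63 bits=0x3f at bit 17: 0x007f916f
type (7b) val=43 bits=0x2b at bit 25: 0x567f916f
word = 0x567f916f → little-endian bytes:
  [0]=0x6f  [1]=0x91  [2]=0x7f  [3]=0x56

6f 91 7f 56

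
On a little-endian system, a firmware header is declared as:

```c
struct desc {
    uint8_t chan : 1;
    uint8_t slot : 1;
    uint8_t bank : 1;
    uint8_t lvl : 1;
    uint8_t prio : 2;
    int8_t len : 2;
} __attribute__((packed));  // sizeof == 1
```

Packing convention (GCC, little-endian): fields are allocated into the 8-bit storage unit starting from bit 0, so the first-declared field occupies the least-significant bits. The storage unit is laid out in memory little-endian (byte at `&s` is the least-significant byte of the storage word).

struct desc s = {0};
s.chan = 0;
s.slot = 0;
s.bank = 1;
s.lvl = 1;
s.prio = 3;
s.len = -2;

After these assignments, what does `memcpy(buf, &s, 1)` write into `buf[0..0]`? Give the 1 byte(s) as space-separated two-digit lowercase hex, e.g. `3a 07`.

bc

chan (1b) val=0 bits=0x0 at bit 0: 0x00
slot (1b) val=0 bits=0x0 at bit 1: 0x00
bank (1b) val=1 bits=0x1 at bit 2: 0x04
lvl (1b) val=1 bits=0x1 at bit 3: 0x0c
prio (2b) val=3 bits=0x3 at bit 4: 0x3c
len (2b) val=-2 bits=0x2 at bit 6: 0xbc
word = 0xbc → little-endian bytes:
  [0]=0xbc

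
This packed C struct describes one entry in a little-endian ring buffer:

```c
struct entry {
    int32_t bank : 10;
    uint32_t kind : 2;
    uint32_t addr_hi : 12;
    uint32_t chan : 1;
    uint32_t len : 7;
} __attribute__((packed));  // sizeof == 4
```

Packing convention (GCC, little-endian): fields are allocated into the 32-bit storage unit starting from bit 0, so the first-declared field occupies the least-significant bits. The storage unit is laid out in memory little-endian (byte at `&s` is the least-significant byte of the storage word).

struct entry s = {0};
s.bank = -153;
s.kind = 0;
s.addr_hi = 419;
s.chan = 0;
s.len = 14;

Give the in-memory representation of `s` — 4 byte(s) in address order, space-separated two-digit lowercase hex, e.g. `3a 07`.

bank:10 = -153 → 0x367 << 0 → word 0x00000367
kind:2 = 0 → 0x0 << 10 → word 0x00000367
addr_hi:12 = 419 → 0x1a3 << 12 → word 0x001a3367
chan:1 = 0 → 0x0 << 24 → word 0x001a3367
len:7 = 14 → 0xe << 25 → word 0x1c1a3367
word = 0x1c1a3367 → little-endian bytes:
  [0]=0x67  [1]=0x33  [2]=0x1a  [3]=0x1c

67 33 1a 1c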